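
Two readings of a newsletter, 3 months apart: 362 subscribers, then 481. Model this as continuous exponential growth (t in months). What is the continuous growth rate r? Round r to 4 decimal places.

r ≈ 0.0947 per month

481 = 362 · e^(r·3)
e^(3r) = 481/362 = 1.32873
r = ln(1.32873) / 3 = 0.28422 / 3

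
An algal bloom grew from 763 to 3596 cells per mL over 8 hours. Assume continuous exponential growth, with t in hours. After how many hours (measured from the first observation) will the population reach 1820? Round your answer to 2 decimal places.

r = ln(3596/763) / 8 ≈ 0.19379 per hour
t = ln(1820/763) / r = 0.86933 / 0.19379 ≈ 4.486

t ≈ 4.49 hours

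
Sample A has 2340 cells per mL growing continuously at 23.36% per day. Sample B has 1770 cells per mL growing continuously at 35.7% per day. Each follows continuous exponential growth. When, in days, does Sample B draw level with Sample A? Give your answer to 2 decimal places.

t ≈ 2.26 days

2340·e^(0.2336t) = 1770·e^(0.357t)
2340/1770 = e^((0.357 − 0.2336)t) → ln(1.32203) = 0.1234·t
t = 0.27917 / 0.1234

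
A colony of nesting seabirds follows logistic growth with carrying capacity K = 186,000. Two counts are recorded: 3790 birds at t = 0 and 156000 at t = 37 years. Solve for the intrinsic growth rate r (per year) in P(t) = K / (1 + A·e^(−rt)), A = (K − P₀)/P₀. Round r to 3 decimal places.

A = (186000 − 3790)/3790 = 48.07652
156000 = 186000/(1 + 48.07652·e^(−r·37)) → e^(−37r) = (1.19231 − 1)/48.07652 = 0.004
r = −ln(0.004)/37 = 5.52145/37

r ≈ 0.149 per year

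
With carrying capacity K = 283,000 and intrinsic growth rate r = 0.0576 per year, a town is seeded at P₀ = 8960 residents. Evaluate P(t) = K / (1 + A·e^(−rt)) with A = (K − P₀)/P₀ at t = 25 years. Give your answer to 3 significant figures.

≈ 34,300 residents

A = (283000 − 8960)/8960 = 30.58482
P(25) = 283000 / (1 + 30.58482·e^(−0.0576·25)) = 283000 / (1 + 30.58482·0.236928)
= 283000 / 8.24639 ≈ 34318.03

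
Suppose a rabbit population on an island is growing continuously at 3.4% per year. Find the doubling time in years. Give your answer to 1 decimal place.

doubling time ≈ 20.4 years

doubling time = ln(2) / |r| = 0.69315 / 0.034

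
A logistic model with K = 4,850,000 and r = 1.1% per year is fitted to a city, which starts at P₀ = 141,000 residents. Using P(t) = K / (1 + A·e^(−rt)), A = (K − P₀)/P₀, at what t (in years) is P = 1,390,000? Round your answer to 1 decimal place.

A = (4850000 − 141000)/141000 = 33.39716
1390000 = 4850000/(1 + 33.39716·e^(−0.011t)) → 1 + 33.39716·e^(−0.011t) = 3.48921
e^(−0.011t) = 0.074534 → t = ln(13.41678)/0.011 = 2.59651/0.011

t ≈ 236.0 years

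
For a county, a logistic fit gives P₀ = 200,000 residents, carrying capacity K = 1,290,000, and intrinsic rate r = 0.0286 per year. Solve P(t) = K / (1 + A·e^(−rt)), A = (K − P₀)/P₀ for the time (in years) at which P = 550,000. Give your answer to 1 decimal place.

t ≈ 48.9 years

A = (1290000 − 200000)/200000 = 5.45
550000 = 1290000/(1 + 5.45·e^(−0.0286t)) → 1 + 5.45·e^(−0.0286t) = 2.34545
e^(−0.0286t) = 0.246872 → t = ln(4.05068)/0.0286 = 1.39888/0.0286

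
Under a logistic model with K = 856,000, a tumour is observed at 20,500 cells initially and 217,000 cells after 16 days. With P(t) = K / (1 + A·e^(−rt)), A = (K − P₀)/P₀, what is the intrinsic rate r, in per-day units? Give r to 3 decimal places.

A = (856000 − 20500)/20500 = 40.7561
217000 = 856000/(1 + 40.7561·e^(−r·16)) → e^(−16r) = (3.9447 − 1)/40.7561 = 0.072252
r = −ln(0.072252)/16 = 2.6276/16

r ≈ 0.164 per day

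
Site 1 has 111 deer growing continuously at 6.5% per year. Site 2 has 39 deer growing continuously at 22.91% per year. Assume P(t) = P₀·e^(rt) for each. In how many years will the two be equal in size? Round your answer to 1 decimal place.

t ≈ 6.4 years

111·e^(0.065t) = 39·e^(0.2291t)
111/39 = e^((0.2291 − 0.065)t) → ln(2.84615) = 0.1641·t
t = 1.04597 / 0.1641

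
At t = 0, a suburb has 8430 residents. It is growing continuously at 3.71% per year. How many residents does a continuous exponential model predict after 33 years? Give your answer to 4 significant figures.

P(33) = 8430 · e^(0.0371·33) = 8430 · e^(1.2243)
= 8430 · 3.40178 ≈ 28677.04

≈ 28,680 residents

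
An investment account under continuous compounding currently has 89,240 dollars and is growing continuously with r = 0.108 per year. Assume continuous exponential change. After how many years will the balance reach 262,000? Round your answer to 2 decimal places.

262000 = 89240 · e^(0.108·t)
t = ln(262000/89240) / 0.108 = ln(2.9359) / 0.108 = 1.07702 / 0.108

t ≈ 9.97 years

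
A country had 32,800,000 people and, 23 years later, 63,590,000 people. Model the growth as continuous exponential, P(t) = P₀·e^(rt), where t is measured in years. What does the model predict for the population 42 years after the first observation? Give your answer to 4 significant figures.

r = ln(63590000/32800000) / 23 ≈ 0.028784 per year
P(42) = 32800000 · e^(0.028784·42) = 32800000 · 3.34987 ≈ 109875585.12

≈ 109,900,000 people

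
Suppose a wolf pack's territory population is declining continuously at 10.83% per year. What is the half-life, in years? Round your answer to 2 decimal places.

half-life = ln(2) / |r| = 0.69315 / 0.1083

half-life ≈ 6.40 years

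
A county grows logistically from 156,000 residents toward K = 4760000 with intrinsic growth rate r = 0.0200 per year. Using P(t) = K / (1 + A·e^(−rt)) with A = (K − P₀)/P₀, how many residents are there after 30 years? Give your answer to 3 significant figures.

A = (4760000 − 156000)/156000 = 29.51282
P(30) = 4760000 / (1 + 29.51282·e^(−0.02·30)) = 4760000 / (1 + 29.51282·0.548812)
= 4760000 / 17.19698 ≈ 276792.8

≈ 277,000 residents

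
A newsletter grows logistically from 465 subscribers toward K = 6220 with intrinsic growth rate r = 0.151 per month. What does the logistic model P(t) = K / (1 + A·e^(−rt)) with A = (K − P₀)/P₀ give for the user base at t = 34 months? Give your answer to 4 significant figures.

≈ 5,797 subscribers

A = (6220 − 465)/465 = 12.37634
P(34) = 6220 / (1 + 12.37634·e^(−0.151·34)) = 6220 / (1 + 12.37634·0.005893)
= 6220 / 1.07293 ≈ 5797.19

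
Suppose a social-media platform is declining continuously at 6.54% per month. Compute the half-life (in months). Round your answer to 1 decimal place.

half-life = ln(2) / |r| = 0.69315 / 0.0654

half-life ≈ 10.6 months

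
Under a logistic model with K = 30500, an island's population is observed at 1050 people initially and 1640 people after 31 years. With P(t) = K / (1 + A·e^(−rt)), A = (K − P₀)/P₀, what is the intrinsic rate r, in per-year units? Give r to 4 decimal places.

r ≈ 0.0150 per year

A = (30500 − 1050)/1050 = 28.04762
1640 = 30500/(1 + 28.04762·e^(−r·31)) → e^(−31r) = (18.59756 − 1)/28.04762 = 0.627417
r = −ln(0.627417)/31 = 0.46614/31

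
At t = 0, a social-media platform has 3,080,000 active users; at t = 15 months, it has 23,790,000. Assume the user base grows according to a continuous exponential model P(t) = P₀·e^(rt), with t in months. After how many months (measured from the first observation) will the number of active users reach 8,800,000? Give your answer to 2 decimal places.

r = ln(23790000/3080000) / 15 ≈ 0.136289 per month
t = ln(8800000/3080000) / r = 1.04982 / 0.136289 ≈ 7.703

t ≈ 7.70 months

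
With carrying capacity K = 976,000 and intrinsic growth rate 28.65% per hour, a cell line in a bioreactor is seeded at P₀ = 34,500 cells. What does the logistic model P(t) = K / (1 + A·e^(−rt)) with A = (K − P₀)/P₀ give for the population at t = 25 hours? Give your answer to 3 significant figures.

≈ 956,000 cells

A = (976000 − 34500)/34500 = 27.28986
P(25) = 976000 / (1 + 27.28986·e^(−0.2865·25)) = 976000 / (1 + 27.28986·0.000775)
= 976000 / 1.02115 ≈ 955782.56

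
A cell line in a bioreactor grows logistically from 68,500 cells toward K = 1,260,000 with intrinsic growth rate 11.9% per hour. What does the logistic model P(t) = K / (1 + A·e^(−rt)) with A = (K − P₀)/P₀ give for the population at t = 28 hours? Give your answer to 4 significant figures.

A = (1260000 − 68500)/68500 = 17.39416
P(28) = 1260000 / (1 + 17.39416·e^(−0.119·28)) = 1260000 / (1 + 17.39416·0.035722)
= 1260000 / 1.62135 ≈ 777131.57

≈ 777,100 cells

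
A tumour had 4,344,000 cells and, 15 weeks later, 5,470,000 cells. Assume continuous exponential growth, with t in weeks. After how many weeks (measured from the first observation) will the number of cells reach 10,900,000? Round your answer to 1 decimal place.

r = ln(5470000/4344000) / 15 ≈ 0.015366 per week
t = ln(10900000/4344000) / r = 0.91997 / 0.015366 ≈ 59.872

t ≈ 59.9 weeks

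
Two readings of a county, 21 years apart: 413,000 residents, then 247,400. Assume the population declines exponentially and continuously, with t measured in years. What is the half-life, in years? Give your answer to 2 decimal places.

r = ln(247400/413000) / 21 = ln(0.59903) / 21 ≈ -0.024402 per year
half-life = ln 2 / |r| = 0.69315 / 0.024402

half-life ≈ 28.41 years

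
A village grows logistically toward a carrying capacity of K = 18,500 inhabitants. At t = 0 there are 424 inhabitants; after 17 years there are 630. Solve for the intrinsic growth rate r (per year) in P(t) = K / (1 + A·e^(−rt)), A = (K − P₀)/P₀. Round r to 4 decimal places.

A = (18500 − 424)/424 = 42.63208
630 = 18500/(1 + 42.63208·e^(−r·17)) → e^(−17r) = (29.36508 − 1)/42.63208 = 0.665346
r = −ln(0.665346)/17 = 0.40745/17

r ≈ 0.0240 per year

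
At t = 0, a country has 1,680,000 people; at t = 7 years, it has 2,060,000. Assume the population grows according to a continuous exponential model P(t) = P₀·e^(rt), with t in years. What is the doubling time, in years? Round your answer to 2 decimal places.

r = ln(2060000/1680000) / 7 = ln(1.22619) / 7 ≈ 0.02913 per year
doubling time = ln 2 / |r| = 0.69315 / 0.02913

doubling time ≈ 23.79 years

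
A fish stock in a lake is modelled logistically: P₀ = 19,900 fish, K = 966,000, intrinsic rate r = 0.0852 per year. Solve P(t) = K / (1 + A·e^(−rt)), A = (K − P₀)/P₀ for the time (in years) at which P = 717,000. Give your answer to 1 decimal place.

A = (966000 − 19900)/19900 = 47.54271
717000 = 966000/(1 + 47.54271·e^(−0.0852t)) → 1 + 47.54271·e^(−0.0852t) = 1.34728
e^(−0.0852t) = 0.007305 → t = ln(136.9001)/0.0852 = 4.91925/0.0852

t ≈ 57.7 years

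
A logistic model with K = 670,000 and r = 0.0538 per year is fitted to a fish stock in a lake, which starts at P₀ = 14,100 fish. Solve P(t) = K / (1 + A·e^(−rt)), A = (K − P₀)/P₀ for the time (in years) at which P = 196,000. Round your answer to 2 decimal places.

A = (670000 − 14100)/14100 = 46.51773
196000 = 670000/(1 + 46.51773·e^(−0.0538t)) → 1 + 46.51773·e^(−0.0538t) = 3.41837
e^(−0.0538t) = 0.051988 → t = ln(19.23518)/0.0538 = 2.95674/0.0538

t ≈ 54.96 years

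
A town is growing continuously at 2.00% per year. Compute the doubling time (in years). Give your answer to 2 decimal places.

doubling time = ln(2) / |r| = 0.69315 / 0.02

doubling time ≈ 34.66 years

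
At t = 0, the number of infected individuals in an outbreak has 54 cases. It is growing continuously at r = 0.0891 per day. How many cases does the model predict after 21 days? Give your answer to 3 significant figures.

P(21) = 54 · e^(0.0891·21) = 54 · e^(1.8711)
= 54 · 6.49544 ≈ 350.75

≈ 351 cases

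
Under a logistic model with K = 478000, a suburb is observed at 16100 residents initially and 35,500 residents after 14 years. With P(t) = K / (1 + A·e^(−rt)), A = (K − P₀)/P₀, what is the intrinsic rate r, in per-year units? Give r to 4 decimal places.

r ≈ 0.0595 per year

A = (478000 − 16100)/16100 = 28.68944
35500 = 478000/(1 + 28.68944·e^(−r·14)) → e^(−14r) = (13.46479 − 1)/28.68944 = 0.434473
r = −ln(0.434473)/14 = 0.83362/14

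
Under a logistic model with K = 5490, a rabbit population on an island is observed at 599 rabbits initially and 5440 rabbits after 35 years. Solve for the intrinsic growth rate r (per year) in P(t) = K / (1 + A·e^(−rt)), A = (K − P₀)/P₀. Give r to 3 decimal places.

r ≈ 0.194 per year

A = (5490 − 599)/599 = 8.16528
5440 = 5490/(1 + 8.16528·e^(−r·35)) → e^(−35r) = (1.00919 − 1)/8.16528 = 0.001126
r = −ln(0.001126)/35 = 6.7894/35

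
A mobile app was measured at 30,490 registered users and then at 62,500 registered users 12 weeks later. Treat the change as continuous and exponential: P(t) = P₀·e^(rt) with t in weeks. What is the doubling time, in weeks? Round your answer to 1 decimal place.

r = ln(62500/30490) / 12 = ln(2.04985) / 12 ≈ 0.059814 per week
doubling time = ln 2 / |r| = 0.69315 / 0.059814

doubling time ≈ 11.6 weeks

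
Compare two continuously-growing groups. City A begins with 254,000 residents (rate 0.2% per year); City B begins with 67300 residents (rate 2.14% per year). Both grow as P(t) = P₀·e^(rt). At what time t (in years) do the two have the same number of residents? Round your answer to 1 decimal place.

t ≈ 68.5 years

254000·e^(0.002t) = 67300·e^(0.0214t)
254000/67300 = e^((0.0214 − 0.002)t) → ln(3.77415) = 0.0194·t
t = 1.32817 / 0.0194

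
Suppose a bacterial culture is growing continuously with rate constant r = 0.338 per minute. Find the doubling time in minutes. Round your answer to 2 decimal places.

doubling time = ln(2) / |r| = 0.69315 / 0.338

doubling time ≈ 2.05 minutes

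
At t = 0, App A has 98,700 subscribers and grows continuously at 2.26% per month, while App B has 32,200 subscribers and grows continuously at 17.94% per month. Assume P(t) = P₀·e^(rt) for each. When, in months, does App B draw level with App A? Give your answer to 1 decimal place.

98700·e^(0.0226t) = 32200·e^(0.1794t)
98700/32200 = e^((0.1794 − 0.0226)t) → ln(3.06522) = 0.1568·t
t = 1.12012 / 0.1568

t ≈ 7.1 months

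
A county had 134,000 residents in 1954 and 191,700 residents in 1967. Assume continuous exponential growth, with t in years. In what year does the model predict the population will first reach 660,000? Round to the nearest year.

r = ln(191700/134000) / 13 = 0.35809/13 ≈ 0.027546 per year
t = ln(660000/134000) / r = 1.5944/0.027546 ≈ 57.88 years after 1954

year 2012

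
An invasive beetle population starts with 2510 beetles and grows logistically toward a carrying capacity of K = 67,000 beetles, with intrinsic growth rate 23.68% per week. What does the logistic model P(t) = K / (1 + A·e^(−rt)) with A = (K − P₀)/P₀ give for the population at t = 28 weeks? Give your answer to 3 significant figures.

A = (67000 − 2510)/2510 = 25.69323
P(28) = 67000 / (1 + 25.69323·e^(−0.2368·28)) = 67000 / (1 + 25.69323·0.00132)
= 67000 / 1.03391 ≈ 64802.82

≈ 64,800 beetles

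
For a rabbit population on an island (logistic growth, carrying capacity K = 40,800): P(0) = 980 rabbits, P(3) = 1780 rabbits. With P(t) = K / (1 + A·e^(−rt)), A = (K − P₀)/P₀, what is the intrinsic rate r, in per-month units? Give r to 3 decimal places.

A = (40800 − 980)/980 = 40.63265
1780 = 40800/(1 + 40.63265·e^(−r·3)) → e^(−3r) = (22.92135 − 1)/40.63265 = 0.539501
r = −ln(0.539501)/3 = 0.61711/3

r ≈ 0.206 per month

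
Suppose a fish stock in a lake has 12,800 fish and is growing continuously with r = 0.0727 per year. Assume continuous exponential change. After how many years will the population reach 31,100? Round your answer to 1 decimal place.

31100 = 12800 · e^(0.0727·t)
t = ln(31100/12800) / 0.0727 = ln(2.42969) / 0.0727 = 0.88776 / 0.0727

t ≈ 12.2 years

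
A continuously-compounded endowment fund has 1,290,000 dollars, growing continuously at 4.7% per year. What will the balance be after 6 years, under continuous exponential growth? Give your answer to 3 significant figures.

P(6) = 1290000 · e^(0.047·6) = 1290000 · e^(0.282)
= 1290000 · 1.32578 ≈ 1710254.55

≈ 1,710,000 dollars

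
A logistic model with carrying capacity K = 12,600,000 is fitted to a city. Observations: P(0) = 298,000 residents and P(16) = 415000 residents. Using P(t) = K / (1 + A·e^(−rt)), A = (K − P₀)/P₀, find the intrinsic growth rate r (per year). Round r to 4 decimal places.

A = (12600000 − 298000)/298000 = 41.28188
415000 = 12600000/(1 + 41.28188·e^(−r·16)) → e^(−16r) = (30.36145 − 1)/41.28188 = 0.711243
r = −ln(0.711243)/16 = 0.34074/16

r ≈ 0.0213 per year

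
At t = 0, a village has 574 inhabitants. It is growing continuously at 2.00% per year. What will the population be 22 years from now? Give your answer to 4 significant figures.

P(22) = 574 · e^(0.02·22) = 574 · e^(0.44)
= 574 · 1.55271 ≈ 891.25

≈ 891.3 inhabitants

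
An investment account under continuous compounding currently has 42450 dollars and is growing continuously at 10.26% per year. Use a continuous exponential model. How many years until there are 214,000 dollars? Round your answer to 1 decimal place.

214000 = 42450 · e^(0.1026·t)
t = ln(214000/42450) / 0.1026 = ln(5.04122) / 0.1026 = 1.61765 / 0.1026

t ≈ 15.8 years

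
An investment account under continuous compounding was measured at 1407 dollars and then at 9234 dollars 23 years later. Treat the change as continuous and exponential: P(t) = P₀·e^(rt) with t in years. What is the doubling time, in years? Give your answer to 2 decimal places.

doubling time ≈ 8.47 years

r = ln(9234/1407) / 23 = ln(6.5629) / 23 ≈ 0.081801 per year
doubling time = ln 2 / |r| = 0.69315 / 0.081801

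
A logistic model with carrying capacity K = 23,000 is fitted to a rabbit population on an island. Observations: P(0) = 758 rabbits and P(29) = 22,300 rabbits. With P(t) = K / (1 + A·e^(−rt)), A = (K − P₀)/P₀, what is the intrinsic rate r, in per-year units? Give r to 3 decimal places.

r ≈ 0.236 per year

A = (23000 − 758)/758 = 29.34301
22300 = 23000/(1 + 29.34301·e^(−r·29)) → e^(−29r) = (1.03139 − 1)/29.34301 = 0.00107
r = −ln(0.00107)/29 = 6.84032/29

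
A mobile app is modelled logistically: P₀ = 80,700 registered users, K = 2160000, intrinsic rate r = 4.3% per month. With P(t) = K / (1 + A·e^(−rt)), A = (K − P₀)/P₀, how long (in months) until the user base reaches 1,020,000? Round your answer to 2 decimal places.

A = (2160000 − 80700)/80700 = 25.7658
1020000 = 2160000/(1 + 25.7658·e^(−0.043t)) → 1 + 25.7658·e^(−0.043t) = 2.11765
e^(−0.043t) = 0.043377 → t = ln(23.05361)/0.043 = 3.13782/0.043

t ≈ 72.97 months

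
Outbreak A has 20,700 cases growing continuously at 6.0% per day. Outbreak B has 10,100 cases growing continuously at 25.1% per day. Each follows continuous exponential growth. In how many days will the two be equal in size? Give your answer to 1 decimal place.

20700·e^(0.06t) = 10100·e^(0.251t)
20700/10100 = e^((0.251 − 0.06)t) → ln(2.0495) = 0.191·t
t = 0.7176 / 0.191

t ≈ 3.8 days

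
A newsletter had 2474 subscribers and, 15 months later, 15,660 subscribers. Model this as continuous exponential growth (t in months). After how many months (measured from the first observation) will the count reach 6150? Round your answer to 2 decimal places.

r = ln(15660/2474) / 15 ≈ 0.123018 per month
t = ln(6150/2474) / r = 0.91062 / 0.123018 ≈ 7.402

t ≈ 7.40 months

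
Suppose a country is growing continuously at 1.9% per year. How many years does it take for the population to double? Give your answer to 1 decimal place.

doubling time = ln(2) / |r| = 0.69315 / 0.019

doubling time ≈ 36.5 years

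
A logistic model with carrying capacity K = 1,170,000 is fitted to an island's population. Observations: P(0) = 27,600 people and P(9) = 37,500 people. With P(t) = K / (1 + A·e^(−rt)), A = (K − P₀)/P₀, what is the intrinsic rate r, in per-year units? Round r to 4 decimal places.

A = (1170000 − 27600)/27600 = 41.3913
37500 = 1170000/(1 + 41.3913·e^(−r·9)) → e^(−9r) = (31.2 − 1)/41.3913 = 0.729622
r = −ln(0.729622)/9 = 0.31523/9

r ≈ 0.0350 per year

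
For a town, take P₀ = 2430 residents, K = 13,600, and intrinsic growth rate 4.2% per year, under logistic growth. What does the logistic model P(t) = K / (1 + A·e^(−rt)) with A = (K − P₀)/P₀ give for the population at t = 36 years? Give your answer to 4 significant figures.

A = (13600 − 2430)/2430 = 4.59671
P(36) = 13600 / (1 + 4.59671·e^(−0.042·36)) = 13600 / (1 + 4.59671·0.220469)
= 13600 / 2.01343 ≈ 6754.64

≈ 6,755 residents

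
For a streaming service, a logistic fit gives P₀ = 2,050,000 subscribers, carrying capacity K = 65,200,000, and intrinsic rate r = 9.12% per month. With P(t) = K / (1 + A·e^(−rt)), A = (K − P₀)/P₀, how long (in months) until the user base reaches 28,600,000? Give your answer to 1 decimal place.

t ≈ 34.9 months

A = (65200000 − 2050000)/2050000 = 30.80488
28600000 = 65200000/(1 + 30.80488·e^(−0.0912t)) → 1 + 30.80488·e^(−0.0912t) = 2.27972
e^(−0.0912t) = 0.041543 → t = ln(24.07157)/0.0912 = 3.18103/0.0912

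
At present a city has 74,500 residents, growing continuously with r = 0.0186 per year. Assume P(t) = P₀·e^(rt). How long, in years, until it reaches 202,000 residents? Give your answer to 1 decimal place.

t ≈ 53.6 years

202000 = 74500 · e^(0.0186·t)
t = ln(202000/74500) / 0.0186 = ln(2.71141) / 0.0186 = 0.99747 / 0.0186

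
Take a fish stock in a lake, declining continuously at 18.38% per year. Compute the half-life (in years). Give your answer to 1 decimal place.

half-life ≈ 3.8 years

half-life = ln(2) / |r| = 0.69315 / 0.1838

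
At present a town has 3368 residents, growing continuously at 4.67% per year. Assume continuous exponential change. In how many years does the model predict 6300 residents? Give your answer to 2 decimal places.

t ≈ 13.41 years

6300 = 3368 · e^(0.0467·t)
t = ln(6300/3368) / 0.0467 = ln(1.87055) / 0.0467 = 0.62623 / 0.0467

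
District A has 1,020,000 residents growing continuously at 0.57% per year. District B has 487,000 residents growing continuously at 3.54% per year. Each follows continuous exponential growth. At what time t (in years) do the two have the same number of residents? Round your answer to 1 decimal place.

t ≈ 24.9 years

1020000·e^(0.0057t) = 487000·e^(0.0354t)
1020000/487000 = e^((0.0354 − 0.0057)t) → ln(2.09446) = 0.0297·t
t = 0.73929 / 0.0297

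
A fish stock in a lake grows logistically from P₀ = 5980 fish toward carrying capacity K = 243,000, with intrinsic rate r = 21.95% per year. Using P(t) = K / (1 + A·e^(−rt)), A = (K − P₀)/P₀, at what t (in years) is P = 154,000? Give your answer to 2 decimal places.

t ≈ 19.26 years

A = (243000 − 5980)/5980 = 39.63545
154000 = 243000/(1 + 39.63545·e^(−0.2195t)) → 1 + 39.63545·e^(−0.2195t) = 1.57792
e^(−0.2195t) = 0.014581 → t = ln(68.58269)/0.2195 = 4.22804/0.2195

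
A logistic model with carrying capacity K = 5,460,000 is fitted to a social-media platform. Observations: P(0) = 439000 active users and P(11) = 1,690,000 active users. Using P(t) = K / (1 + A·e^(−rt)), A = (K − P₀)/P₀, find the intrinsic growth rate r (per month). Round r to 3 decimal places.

r ≈ 0.149 per month

A = (5460000 − 439000)/439000 = 11.43736
1690000 = 5460000/(1 + 11.43736·e^(−r·11)) → e^(−11r) = (3.23077 − 1)/11.43736 = 0.195042
r = −ln(0.195042)/11 = 1.63454/11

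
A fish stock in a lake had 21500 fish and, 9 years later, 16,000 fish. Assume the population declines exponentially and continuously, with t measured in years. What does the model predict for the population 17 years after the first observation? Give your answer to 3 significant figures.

r = ln(16000/21500) / 9 ≈ -0.032829 per year
P(17) = 21500 · e^(-0.032829·17) = 21500 · 0.5723 ≈ 12304.36

≈ 12,300 fish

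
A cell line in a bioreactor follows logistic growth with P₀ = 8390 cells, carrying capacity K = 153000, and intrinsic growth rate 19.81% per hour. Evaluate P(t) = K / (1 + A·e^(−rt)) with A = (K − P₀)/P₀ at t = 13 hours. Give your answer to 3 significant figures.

≈ 66,200 cells

A = (153000 − 8390)/8390 = 17.236
P(13) = 153000 / (1 + 17.236·e^(−0.1981·13)) = 153000 / (1 + 17.236·0.076131)
= 153000 / 2.31219 ≈ 66170.94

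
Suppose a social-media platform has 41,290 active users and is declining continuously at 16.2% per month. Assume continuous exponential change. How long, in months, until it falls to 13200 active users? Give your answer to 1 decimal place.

t ≈ 7.0 months

13200 = 41290 · e^(-0.162·t)
t = ln(13200/41290) / -0.162 = ln(0.31969) / -0.162 = -1.1404 / -0.162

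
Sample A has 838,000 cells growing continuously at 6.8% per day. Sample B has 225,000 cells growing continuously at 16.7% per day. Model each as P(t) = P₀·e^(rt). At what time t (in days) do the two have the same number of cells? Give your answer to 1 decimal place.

t ≈ 13.3 days

838000·e^(0.068t) = 225000·e^(0.167t)
838000/225000 = e^((0.167 − 0.068)t) → ln(3.72444) = 0.099·t
t = 1.31492 / 0.099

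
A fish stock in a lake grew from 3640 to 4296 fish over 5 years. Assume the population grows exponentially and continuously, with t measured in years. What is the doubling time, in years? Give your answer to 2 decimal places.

doubling time ≈ 20.92 years

r = ln(4296/3640) / 5 = ln(1.18022) / 5 ≈ 0.03314 per year
doubling time = ln 2 / |r| = 0.69315 / 0.03314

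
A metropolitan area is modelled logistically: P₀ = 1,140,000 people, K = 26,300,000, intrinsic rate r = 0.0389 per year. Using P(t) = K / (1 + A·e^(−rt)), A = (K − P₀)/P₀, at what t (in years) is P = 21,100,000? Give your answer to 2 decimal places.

t ≈ 115.55 years

A = (26300000 − 1140000)/1140000 = 22.07018
21100000 = 26300000/(1 + 22.07018·e^(−0.0389t)) → 1 + 22.07018·e^(−0.0389t) = 1.24645
e^(−0.0389t) = 0.011166 → t = ln(89.55398)/0.0389 = 4.49484/0.0389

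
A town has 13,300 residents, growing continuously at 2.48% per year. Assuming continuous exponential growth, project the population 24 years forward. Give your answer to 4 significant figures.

P(24) = 13300 · e^(0.0248·24) = 13300 · e^(0.5952)
= 13300 · 1.81339 ≈ 24118.13

≈ 24,120 residents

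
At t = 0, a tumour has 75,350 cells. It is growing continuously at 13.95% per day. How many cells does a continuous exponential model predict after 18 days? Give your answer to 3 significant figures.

≈ 928,000 cells

P(18) = 75350 · e^(0.1395·18) = 75350 · e^(2.511)
= 75350 · 12.31724 ≈ 928104.12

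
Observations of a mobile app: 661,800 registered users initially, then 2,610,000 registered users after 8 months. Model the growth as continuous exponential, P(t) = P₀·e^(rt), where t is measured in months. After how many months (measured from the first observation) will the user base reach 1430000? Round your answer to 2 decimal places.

t ≈ 4.49 months

r = ln(2610000/661800) / 8 ≈ 0.171518 per month
t = ln(1430000/661800) / r = 0.77047 / 0.171518 ≈ 4.492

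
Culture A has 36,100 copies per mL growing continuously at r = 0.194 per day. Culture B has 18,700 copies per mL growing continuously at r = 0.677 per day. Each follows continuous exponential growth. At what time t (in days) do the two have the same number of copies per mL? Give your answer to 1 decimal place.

36100·e^(0.194t) = 18700·e^(0.677t)
36100/18700 = e^((0.677 − 0.194)t) → ln(1.93048) = 0.483·t
t = 0.65777 / 0.483

t ≈ 1.4 days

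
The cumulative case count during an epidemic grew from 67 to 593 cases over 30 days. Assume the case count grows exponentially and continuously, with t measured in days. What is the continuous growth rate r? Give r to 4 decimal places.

593 = 67 · e^(r·30)
e^(30r) = 593/67 = 8.85075
r = ln(8.85075) / 30 = 2.1805 / 30

r ≈ 0.0727 per day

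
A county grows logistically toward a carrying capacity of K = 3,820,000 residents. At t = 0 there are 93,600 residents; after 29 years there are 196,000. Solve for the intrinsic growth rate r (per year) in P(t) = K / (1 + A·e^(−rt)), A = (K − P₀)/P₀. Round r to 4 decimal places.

r ≈ 0.0264 per year

A = (3820000 − 93600)/93600 = 39.81197
196000 = 3820000/(1 + 39.81197·e^(−r·29)) → e^(−29r) = (19.4898 − 1)/39.81197 = 0.464428
r = −ln(0.464428)/29 = 0.76695/29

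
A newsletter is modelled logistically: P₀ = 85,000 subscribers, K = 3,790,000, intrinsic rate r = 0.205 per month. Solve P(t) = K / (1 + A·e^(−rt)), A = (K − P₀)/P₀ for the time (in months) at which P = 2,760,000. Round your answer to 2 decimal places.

A = (3790000 − 85000)/85000 = 43.58824
2760000 = 3790000/(1 + 43.58824·e^(−0.205t)) → 1 + 43.58824·e^(−0.205t) = 1.37319
e^(−0.205t) = 0.008562 → t = ln(116.79954)/0.205 = 4.76046/0.205

t ≈ 23.22 months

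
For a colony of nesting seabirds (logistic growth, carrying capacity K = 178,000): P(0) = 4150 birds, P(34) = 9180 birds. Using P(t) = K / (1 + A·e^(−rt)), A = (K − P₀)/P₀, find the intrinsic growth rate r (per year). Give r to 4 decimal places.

r ≈ 0.0242 per year

A = (178000 − 4150)/4150 = 41.89157
9180 = 178000/(1 + 41.89157·e^(−r·34)) → e^(−34r) = (19.38998 − 1)/41.89157 = 0.43899
r = −ln(0.43899)/34 = 0.82328/34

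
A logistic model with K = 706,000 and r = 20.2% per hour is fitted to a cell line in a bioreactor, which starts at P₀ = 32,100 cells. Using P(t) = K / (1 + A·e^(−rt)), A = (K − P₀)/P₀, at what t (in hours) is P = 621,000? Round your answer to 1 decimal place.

A = (706000 − 32100)/32100 = 20.99377
621000 = 706000/(1 + 20.99377·e^(−0.202t)) → 1 + 20.99377·e^(−0.202t) = 1.13688
e^(−0.202t) = 0.00652 → t = ln(153.37801)/0.202 = 5.03291/0.202

t ≈ 24.9 hours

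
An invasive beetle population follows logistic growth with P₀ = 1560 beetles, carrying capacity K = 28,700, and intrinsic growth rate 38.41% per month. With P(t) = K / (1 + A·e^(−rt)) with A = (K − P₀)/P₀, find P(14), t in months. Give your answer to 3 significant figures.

A = (28700 − 1560)/1560 = 17.39744
P(14) = 28700 / (1 + 17.39744·e^(−0.3841·14)) = 28700 / (1 + 17.39744·0.00462)
= 28700 / 1.08037 ≈ 26564.9

≈ 26,600 beetles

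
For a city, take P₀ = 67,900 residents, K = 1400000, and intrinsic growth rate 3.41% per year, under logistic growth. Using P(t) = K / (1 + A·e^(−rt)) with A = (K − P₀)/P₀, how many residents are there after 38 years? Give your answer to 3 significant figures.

A = (1400000 − 67900)/67900 = 19.61856
P(38) = 1400000 / (1 + 19.61856·e^(−0.0341·38)) = 1400000 / (1 + 19.61856·0.273679)
= 1400000 / 6.36918 ≈ 219808.39

≈ 220,000 residents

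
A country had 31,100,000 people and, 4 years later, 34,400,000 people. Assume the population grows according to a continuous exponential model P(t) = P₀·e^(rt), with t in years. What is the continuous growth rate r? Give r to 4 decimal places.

r ≈ 0.0252 per year

34400000 = 31100000 · e^(r·4)
e^(4r) = 34400000/31100000 = 1.10611
r = ln(1.10611) / 4 = 0.10085 / 4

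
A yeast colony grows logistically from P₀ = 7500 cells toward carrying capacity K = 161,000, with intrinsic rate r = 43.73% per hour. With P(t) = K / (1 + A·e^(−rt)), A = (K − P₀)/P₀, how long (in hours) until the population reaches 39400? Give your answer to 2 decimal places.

A = (161000 − 7500)/7500 = 20.46667
39400 = 161000/(1 + 20.46667·e^(−0.4373t)) → 1 + 20.46667·e^(−0.4373t) = 4.08629
e^(−0.4373t) = 0.150796 → t = ln(6.63147)/0.4373 = 1.89183/0.4373

t ≈ 4.33 hours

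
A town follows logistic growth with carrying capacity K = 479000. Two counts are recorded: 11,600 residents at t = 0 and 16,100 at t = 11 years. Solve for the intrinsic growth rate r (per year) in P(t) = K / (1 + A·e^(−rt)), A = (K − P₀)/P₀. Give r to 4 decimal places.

r ≈ 0.0307 per year

A = (479000 − 11600)/11600 = 40.2931
16100 = 479000/(1 + 40.2931·e^(−r·11)) → e^(−11r) = (29.75155 − 1)/40.2931 = 0.71356
r = −ln(0.71356)/11 = 0.33749/11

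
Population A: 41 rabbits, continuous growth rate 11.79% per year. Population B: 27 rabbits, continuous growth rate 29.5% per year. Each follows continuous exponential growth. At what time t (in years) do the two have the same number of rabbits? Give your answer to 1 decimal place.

t ≈ 2.4 years

41·e^(0.1179t) = 27·e^(0.295t)
41/27 = e^((0.295 − 0.1179)t) → ln(1.51852) = 0.1771·t
t = 0.41774 / 0.1771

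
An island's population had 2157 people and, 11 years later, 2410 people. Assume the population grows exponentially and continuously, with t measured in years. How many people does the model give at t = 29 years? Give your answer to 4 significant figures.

≈ 2,890 people

r = ln(2410/2157) / 11 ≈ 0.010083 per year
P(29) = 2157 · e^(0.010083·29) = 2157 · 1.33963 ≈ 2889.59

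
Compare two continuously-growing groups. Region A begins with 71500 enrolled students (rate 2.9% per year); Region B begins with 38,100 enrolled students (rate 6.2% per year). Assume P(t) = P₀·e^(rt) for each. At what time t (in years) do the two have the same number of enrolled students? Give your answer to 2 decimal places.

t ≈ 19.08 years

71500·e^(0.029t) = 38100·e^(0.062t)
71500/38100 = e^((0.062 − 0.029)t) → ln(1.87664) = 0.033·t
t = 0.62948 / 0.033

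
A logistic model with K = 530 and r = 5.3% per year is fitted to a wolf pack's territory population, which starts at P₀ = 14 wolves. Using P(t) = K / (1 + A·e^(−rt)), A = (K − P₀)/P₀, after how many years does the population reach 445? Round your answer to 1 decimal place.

t ≈ 99.3 years

A = (530 − 14)/14 = 36.85714
445 = 530/(1 + 36.85714·e^(−0.053t)) → 1 + 36.85714·e^(−0.053t) = 1.19101
e^(−0.053t) = 0.005182 → t = ln(192.95798)/0.053 = 5.26247/0.053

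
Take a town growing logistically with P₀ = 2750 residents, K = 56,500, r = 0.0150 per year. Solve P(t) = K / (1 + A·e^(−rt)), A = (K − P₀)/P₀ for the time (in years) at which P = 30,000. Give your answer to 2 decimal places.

A = (56500 − 2750)/2750 = 19.54545
30000 = 56500/(1 + 19.54545·e^(−0.015t)) → 1 + 19.54545·e^(−0.015t) = 1.88333
e^(−0.015t) = 0.045194 → t = ln(22.12693)/0.015 = 3.0968/0.015

t ≈ 206.45 years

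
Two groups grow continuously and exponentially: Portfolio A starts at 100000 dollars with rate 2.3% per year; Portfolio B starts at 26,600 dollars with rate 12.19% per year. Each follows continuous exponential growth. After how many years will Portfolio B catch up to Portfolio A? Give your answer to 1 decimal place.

t ≈ 13.4 years

100000·e^(0.023t) = 26600·e^(0.1219t)
100000/26600 = e^((0.1219 − 0.023)t) → ln(3.7594) = 0.0989·t
t = 1.32426 / 0.0989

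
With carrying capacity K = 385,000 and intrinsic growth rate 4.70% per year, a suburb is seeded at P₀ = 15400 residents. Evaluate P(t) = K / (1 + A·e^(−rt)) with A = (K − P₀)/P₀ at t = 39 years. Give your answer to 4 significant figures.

≈ 79,570 residents

A = (385000 − 15400)/15400 = 24
P(39) = 385000 / (1 + 24·e^(−0.047·39)) = 385000 / (1 + 24·0.159933)
= 385000 / 4.83839 ≈ 79571.87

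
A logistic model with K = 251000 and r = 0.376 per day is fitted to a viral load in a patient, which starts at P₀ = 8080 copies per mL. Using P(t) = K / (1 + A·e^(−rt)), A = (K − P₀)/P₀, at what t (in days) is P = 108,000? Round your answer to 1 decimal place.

t ≈ 8.3 days

A = (251000 − 8080)/8080 = 30.06436
108000 = 251000/(1 + 30.06436·e^(−0.376t)) → 1 + 30.06436·e^(−0.376t) = 2.32407
e^(−0.376t) = 0.044041 → t = ln(22.70595)/0.376 = 3.12263/0.376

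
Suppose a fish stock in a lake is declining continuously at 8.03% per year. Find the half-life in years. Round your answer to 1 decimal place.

half-life ≈ 8.6 years

half-life = ln(2) / |r| = 0.69315 / 0.0803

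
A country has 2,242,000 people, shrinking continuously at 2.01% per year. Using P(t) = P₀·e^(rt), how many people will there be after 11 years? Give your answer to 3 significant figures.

≈ 1,800,000 people

P(11) = 2242000 · e^(-0.0201·11) = 2242000 · e^(-0.2211)
= 2242000 · 0.80164 ≈ 1797269.06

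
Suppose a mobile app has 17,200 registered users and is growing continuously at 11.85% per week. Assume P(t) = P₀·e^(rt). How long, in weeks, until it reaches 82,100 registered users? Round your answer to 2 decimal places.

t ≈ 13.19 weeks

82100 = 17200 · e^(0.1185·t)
t = ln(82100/17200) / 0.1185 = ln(4.77326) / 0.1185 = 1.56303 / 0.1185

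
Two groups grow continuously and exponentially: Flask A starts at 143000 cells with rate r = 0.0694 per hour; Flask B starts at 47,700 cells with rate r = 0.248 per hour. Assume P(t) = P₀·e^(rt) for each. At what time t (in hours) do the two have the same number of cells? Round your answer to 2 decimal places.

143000·e^(0.0694t) = 47700·e^(0.248t)
143000/47700 = e^((0.248 − 0.0694)t) → ln(2.9979) = 0.1786·t
t = 1.09791 / 0.1786

t ≈ 6.15 hours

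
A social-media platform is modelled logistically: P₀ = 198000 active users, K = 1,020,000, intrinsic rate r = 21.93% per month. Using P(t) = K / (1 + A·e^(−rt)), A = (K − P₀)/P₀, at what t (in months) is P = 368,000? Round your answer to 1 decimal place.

A = (1020000 − 198000)/198000 = 4.15152
368000 = 1020000/(1 + 4.15152·e^(−0.2193t)) → 1 + 4.15152·e^(−0.2193t) = 2.77174
e^(−0.2193t) = 0.426769 → t = ln(2.34319)/0.2193 = 0.85151/0.2193

t ≈ 3.9 months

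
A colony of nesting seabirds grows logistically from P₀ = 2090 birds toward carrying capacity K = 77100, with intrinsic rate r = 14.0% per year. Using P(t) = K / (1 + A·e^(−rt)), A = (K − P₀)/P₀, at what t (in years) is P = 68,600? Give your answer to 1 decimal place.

t ≈ 40.5 years

A = (77100 − 2090)/2090 = 35.88995
68600 = 77100/(1 + 35.88995·e^(−0.14t)) → 1 + 35.88995·e^(−0.14t) = 1.12391
e^(−0.14t) = 0.003452 → t = ln(289.65303)/0.14 = 5.66868/0.14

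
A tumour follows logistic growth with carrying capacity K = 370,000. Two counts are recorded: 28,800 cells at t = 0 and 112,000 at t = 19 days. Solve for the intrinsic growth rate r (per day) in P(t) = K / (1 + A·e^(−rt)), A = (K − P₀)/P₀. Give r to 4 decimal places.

A = (370000 − 28800)/28800 = 11.84722
112000 = 370000/(1 + 11.84722·e^(−r·19)) → e^(−19r) = (3.30357 − 1)/11.84722 = 0.19444
r = −ln(0.19444)/19 = 1.63763/19

r ≈ 0.0862 per day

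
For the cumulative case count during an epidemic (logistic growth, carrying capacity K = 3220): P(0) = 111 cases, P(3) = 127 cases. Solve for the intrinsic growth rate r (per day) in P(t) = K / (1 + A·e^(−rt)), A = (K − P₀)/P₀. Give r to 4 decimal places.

A = (3220 − 111)/111 = 28.00901
127 = 3220/(1 + 28.00901·e^(−r·3)) → e^(−3r) = (25.35433 − 1)/28.00901 = 0.869518
r = −ln(0.869518)/3 = 0.13982/3

r ≈ 0.0466 per day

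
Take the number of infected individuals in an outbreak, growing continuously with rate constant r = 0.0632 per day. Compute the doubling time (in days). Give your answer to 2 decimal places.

doubling time = ln(2) / |r| = 0.69315 / 0.0632

doubling time ≈ 10.97 days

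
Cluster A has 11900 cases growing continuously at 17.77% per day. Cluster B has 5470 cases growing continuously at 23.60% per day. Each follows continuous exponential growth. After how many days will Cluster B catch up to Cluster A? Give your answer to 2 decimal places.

t ≈ 13.33 days

11900·e^(0.1777t) = 5470·e^(0.236t)
11900/5470 = e^((0.236 − 0.1777)t) → ln(2.1755) = 0.0583·t
t = 0.77726 / 0.0583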